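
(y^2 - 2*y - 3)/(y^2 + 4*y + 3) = (y - 3)/(y + 3)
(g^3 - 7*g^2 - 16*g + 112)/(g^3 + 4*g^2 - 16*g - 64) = (g - 7)/(g + 4)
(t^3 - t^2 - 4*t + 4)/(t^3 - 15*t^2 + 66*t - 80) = (t^2 + t - 2)/(t^2 - 13*t + 40)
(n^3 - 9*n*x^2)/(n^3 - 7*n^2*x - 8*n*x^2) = (-n^2 + 9*x^2)/(-n^2 + 7*n*x + 8*x^2)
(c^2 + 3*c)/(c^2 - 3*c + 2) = c*(c + 3)/(c^2 - 3*c + 2)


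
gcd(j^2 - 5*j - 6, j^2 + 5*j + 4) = j + 1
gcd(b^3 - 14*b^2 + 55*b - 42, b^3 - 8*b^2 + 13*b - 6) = b^2 - 7*b + 6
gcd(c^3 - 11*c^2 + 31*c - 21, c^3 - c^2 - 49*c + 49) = c^2 - 8*c + 7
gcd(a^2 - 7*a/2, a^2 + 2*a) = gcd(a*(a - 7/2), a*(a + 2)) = a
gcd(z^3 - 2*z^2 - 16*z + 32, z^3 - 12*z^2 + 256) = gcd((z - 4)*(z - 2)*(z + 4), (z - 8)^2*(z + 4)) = z + 4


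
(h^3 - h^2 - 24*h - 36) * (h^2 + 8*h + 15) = h^5 + 7*h^4 - 17*h^3 - 243*h^2 - 648*h - 540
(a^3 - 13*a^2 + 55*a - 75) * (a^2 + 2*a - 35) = a^5 - 11*a^4 - 6*a^3 + 490*a^2 - 2075*a + 2625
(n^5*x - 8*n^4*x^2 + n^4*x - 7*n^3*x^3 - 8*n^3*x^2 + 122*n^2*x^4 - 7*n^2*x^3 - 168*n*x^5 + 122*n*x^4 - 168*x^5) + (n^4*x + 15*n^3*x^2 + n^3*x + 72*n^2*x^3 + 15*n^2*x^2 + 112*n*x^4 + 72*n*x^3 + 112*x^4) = n^5*x - 8*n^4*x^2 + 2*n^4*x - 7*n^3*x^3 + 7*n^3*x^2 + n^3*x + 122*n^2*x^4 + 65*n^2*x^3 + 15*n^2*x^2 - 168*n*x^5 + 234*n*x^4 + 72*n*x^3 - 168*x^5 + 112*x^4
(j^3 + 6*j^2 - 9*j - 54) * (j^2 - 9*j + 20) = j^5 - 3*j^4 - 43*j^3 + 147*j^2 + 306*j - 1080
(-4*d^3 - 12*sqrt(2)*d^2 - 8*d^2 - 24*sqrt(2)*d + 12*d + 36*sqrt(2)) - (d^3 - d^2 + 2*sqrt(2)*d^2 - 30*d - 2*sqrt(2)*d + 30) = -5*d^3 - 14*sqrt(2)*d^2 - 7*d^2 - 22*sqrt(2)*d + 42*d - 30 + 36*sqrt(2)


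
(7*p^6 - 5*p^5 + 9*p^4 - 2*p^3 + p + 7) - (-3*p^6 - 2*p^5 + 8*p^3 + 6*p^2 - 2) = 10*p^6 - 3*p^5 + 9*p^4 - 10*p^3 - 6*p^2 + p + 9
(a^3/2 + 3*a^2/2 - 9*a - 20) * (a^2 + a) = a^5/2 + 2*a^4 - 15*a^3/2 - 29*a^2 - 20*a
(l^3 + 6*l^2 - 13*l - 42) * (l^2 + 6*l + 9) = l^5 + 12*l^4 + 32*l^3 - 66*l^2 - 369*l - 378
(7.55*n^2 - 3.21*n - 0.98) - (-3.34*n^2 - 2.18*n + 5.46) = 10.89*n^2 - 1.03*n - 6.44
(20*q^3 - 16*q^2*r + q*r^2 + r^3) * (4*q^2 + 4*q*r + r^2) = 80*q^5 + 16*q^4*r - 40*q^3*r^2 - 8*q^2*r^3 + 5*q*r^4 + r^5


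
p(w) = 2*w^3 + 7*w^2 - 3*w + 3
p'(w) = 6*w^2 + 14*w - 3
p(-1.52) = 16.71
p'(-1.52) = -10.42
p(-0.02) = 3.06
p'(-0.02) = -3.28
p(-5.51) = -102.52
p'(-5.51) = 102.02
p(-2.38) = 22.83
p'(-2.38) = -2.33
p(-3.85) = 4.17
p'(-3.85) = 32.04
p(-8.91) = -829.25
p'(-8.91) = 348.59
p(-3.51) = 13.28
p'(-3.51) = 21.78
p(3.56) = 171.27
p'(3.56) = 122.88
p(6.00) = 669.00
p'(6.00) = 297.00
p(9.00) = 2001.00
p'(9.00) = 609.00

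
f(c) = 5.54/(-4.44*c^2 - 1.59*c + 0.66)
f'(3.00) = 0.08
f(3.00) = -0.13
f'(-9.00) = -0.00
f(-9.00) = -0.02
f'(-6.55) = -0.01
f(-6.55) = -0.03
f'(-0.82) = -30.21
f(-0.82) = -5.42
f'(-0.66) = -468.76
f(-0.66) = -24.66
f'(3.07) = 0.08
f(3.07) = -0.12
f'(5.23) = 0.02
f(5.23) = -0.04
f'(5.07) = 0.02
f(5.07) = -0.05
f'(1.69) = 0.43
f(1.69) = -0.38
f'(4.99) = 0.02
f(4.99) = -0.05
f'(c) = 5.54*(8.88*c + 1.59)/(-4.44*c^2 - 1.59*c + 0.66)^2 = (49.1952*c + 8.8086)/(4.44*c^2 + 1.59*c - 0.66)^2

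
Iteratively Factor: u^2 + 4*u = (u)*(u + 4)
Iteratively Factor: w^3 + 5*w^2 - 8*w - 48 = (w + 4)*(w^2 + w - 12) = (w - 3)*(w + 4)*(w + 4)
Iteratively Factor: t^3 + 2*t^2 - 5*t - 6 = (t - 2)*(t^2 + 4*t + 3) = (t - 2)*(t + 3)*(t + 1)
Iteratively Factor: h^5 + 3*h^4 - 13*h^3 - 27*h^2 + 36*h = (h - 3)*(h^4 + 6*h^3 + 5*h^2 - 12*h) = (h - 3)*(h + 3)*(h^3 + 3*h^2 - 4*h) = (h - 3)*(h + 3)*(h + 4)*(h^2 - h) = h*(h - 3)*(h + 3)*(h + 4)*(h - 1)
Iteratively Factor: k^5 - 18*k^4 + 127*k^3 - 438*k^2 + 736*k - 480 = (k - 3)*(k^4 - 15*k^3 + 82*k^2 - 192*k + 160) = (k - 5)*(k - 3)*(k^3 - 10*k^2 + 32*k - 32) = (k - 5)*(k - 4)*(k - 3)*(k^2 - 6*k + 8) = (k - 5)*(k - 4)*(k - 3)*(k - 2)*(k - 4)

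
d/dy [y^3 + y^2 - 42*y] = 3*y^2 + 2*y - 42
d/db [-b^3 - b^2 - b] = -3*b^2 - 2*b - 1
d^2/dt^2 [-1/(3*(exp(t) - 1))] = (exp(t) + 1)*exp(t)/(3*(1 - exp(t))^3)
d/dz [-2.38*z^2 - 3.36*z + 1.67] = -4.76*z - 3.36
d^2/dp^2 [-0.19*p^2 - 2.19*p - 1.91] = -0.380000000000000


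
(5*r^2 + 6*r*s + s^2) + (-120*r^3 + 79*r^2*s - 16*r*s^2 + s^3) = -120*r^3 + 79*r^2*s + 5*r^2 - 16*r*s^2 + 6*r*s + s^3 + s^2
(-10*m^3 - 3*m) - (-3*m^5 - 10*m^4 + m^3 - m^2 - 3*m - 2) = 3*m^5 + 10*m^4 - 11*m^3 + m^2 + 2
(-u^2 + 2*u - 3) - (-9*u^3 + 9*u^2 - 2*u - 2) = 9*u^3 - 10*u^2 + 4*u - 1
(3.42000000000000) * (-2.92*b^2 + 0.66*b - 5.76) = -9.9864*b^2 + 2.2572*b - 19.6992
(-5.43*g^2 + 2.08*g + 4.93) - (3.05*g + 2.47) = -5.43*g^2 - 0.97*g + 2.46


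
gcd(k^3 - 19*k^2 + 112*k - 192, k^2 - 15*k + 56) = k - 8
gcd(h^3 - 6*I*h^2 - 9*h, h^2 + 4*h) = h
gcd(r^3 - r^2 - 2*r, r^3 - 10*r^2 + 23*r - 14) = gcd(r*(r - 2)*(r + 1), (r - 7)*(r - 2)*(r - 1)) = r - 2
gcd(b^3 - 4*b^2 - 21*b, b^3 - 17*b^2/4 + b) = b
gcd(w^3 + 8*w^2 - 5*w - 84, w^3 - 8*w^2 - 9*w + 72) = w - 3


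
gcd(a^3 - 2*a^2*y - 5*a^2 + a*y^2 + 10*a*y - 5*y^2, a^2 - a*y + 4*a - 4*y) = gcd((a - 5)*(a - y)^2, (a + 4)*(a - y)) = -a + y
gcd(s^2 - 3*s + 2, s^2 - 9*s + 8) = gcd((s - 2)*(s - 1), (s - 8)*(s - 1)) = s - 1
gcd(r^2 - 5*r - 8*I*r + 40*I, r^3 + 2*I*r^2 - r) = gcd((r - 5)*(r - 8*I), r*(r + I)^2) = 1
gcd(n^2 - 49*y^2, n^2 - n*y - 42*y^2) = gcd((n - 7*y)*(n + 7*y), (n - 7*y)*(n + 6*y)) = -n + 7*y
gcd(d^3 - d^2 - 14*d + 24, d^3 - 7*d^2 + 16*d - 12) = d^2 - 5*d + 6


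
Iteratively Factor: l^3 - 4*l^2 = (l)*(l^2 - 4*l) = l^2*(l - 4)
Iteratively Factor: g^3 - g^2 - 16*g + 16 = (g - 4)*(g^2 + 3*g - 4) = (g - 4)*(g + 4)*(g - 1)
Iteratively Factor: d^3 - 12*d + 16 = (d + 4)*(d^2 - 4*d + 4) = (d - 2)*(d + 4)*(d - 2)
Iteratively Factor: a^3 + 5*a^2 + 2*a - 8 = (a + 2)*(a^2 + 3*a - 4) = (a + 2)*(a + 4)*(a - 1)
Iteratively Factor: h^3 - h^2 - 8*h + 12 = (h + 3)*(h^2 - 4*h + 4) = (h - 2)*(h + 3)*(h - 2)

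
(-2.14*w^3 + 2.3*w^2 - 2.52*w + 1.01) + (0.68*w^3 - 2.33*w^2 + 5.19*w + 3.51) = -1.46*w^3 - 0.0300000000000002*w^2 + 2.67*w + 4.52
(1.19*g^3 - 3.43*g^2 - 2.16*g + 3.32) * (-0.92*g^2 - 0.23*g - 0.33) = -1.0948*g^5 + 2.8819*g^4 + 2.3834*g^3 - 1.4257*g^2 - 0.0507999999999998*g - 1.0956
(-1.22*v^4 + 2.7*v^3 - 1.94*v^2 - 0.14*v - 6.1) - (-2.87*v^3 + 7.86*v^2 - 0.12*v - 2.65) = -1.22*v^4 + 5.57*v^3 - 9.8*v^2 - 0.02*v - 3.45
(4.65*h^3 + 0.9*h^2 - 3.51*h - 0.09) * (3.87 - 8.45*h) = -39.2925*h^4 + 10.3905*h^3 + 33.1425*h^2 - 12.8232*h - 0.3483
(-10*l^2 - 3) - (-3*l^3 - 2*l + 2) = 3*l^3 - 10*l^2 + 2*l - 5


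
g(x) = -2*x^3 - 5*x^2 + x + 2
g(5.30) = -430.90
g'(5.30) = -220.54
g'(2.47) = -60.31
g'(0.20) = -1.24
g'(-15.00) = -1199.00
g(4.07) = -211.59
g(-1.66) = -4.29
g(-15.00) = 5612.00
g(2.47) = -56.17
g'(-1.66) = 1.07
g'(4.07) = -139.09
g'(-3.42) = -34.98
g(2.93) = -88.30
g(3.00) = -94.00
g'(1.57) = -29.49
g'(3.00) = -83.00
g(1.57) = -16.49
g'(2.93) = -79.81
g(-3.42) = 20.10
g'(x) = -6*x^2 - 10*x + 1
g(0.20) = 1.98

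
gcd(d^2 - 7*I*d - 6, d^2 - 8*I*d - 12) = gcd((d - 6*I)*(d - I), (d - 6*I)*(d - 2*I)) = d - 6*I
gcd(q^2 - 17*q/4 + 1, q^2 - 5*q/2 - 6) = q - 4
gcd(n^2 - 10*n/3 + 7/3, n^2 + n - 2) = n - 1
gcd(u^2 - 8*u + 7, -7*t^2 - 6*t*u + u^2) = 1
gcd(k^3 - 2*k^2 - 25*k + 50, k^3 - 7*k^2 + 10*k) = k^2 - 7*k + 10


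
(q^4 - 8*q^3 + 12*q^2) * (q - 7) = q^5 - 15*q^4 + 68*q^3 - 84*q^2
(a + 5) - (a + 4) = 1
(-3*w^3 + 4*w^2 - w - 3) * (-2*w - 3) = 6*w^4 + w^3 - 10*w^2 + 9*w + 9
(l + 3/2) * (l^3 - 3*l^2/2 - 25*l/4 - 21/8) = l^4 - 17*l^2/2 - 12*l - 63/16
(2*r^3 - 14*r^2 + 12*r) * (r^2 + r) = 2*r^5 - 12*r^4 - 2*r^3 + 12*r^2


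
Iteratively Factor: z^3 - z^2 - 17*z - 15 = (z + 3)*(z^2 - 4*z - 5) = (z + 1)*(z + 3)*(z - 5)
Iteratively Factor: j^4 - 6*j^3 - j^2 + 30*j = (j + 2)*(j^3 - 8*j^2 + 15*j) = (j - 3)*(j + 2)*(j^2 - 5*j) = (j - 5)*(j - 3)*(j + 2)*(j)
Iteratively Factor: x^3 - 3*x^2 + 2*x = (x)*(x^2 - 3*x + 2) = x*(x - 1)*(x - 2)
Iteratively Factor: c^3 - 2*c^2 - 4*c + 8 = (c + 2)*(c^2 - 4*c + 4) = (c - 2)*(c + 2)*(c - 2)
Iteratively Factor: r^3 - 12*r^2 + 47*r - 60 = (r - 5)*(r^2 - 7*r + 12) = (r - 5)*(r - 3)*(r - 4)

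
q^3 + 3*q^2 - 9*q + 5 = (q - 1)^2*(q + 5)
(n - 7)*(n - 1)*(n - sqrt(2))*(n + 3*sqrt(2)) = n^4 - 8*n^3 + 2*sqrt(2)*n^3 - 16*sqrt(2)*n^2 + n^2 + 14*sqrt(2)*n + 48*n - 42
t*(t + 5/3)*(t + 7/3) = t^3 + 4*t^2 + 35*t/9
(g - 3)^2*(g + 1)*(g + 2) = g^4 - 3*g^3 - 7*g^2 + 15*g + 18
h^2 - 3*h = h*(h - 3)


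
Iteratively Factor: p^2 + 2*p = (p)*(p + 2)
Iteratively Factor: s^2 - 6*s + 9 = (s - 3)*(s - 3)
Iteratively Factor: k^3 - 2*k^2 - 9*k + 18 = (k + 3)*(k^2 - 5*k + 6) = (k - 3)*(k + 3)*(k - 2)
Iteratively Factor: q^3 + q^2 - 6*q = (q + 3)*(q^2 - 2*q) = (q - 2)*(q + 3)*(q)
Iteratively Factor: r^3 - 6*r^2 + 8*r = (r - 4)*(r^2 - 2*r) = r*(r - 4)*(r - 2)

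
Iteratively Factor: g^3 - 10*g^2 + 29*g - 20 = (g - 5)*(g^2 - 5*g + 4) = (g - 5)*(g - 4)*(g - 1)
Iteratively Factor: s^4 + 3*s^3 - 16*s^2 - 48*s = (s)*(s^3 + 3*s^2 - 16*s - 48) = s*(s + 4)*(s^2 - s - 12) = s*(s + 3)*(s + 4)*(s - 4)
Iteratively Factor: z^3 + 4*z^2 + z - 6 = (z - 1)*(z^2 + 5*z + 6) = (z - 1)*(z + 2)*(z + 3)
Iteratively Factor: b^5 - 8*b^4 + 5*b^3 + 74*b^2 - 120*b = (b + 3)*(b^4 - 11*b^3 + 38*b^2 - 40*b) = b*(b + 3)*(b^3 - 11*b^2 + 38*b - 40) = b*(b - 5)*(b + 3)*(b^2 - 6*b + 8) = b*(b - 5)*(b - 2)*(b + 3)*(b - 4)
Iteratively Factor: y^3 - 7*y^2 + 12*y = (y - 3)*(y^2 - 4*y) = (y - 4)*(y - 3)*(y)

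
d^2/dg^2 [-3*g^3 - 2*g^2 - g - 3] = -18*g - 4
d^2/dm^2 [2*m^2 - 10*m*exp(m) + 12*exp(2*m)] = -10*m*exp(m) + 48*exp(2*m) - 20*exp(m) + 4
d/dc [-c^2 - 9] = -2*c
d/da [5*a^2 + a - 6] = 10*a + 1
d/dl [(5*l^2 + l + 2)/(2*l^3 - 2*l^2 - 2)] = (-l*(3*l - 2)*(5*l^2 + l + 2) + (-10*l - 1)*(-l^3 + l^2 + 1))/(2*(-l^3 + l^2 + 1)^2)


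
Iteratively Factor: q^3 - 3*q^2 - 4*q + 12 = (q - 2)*(q^2 - q - 6) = (q - 3)*(q - 2)*(q + 2)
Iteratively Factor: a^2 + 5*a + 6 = (a + 3)*(a + 2)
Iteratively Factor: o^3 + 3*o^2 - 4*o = (o)*(o^2 + 3*o - 4) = o*(o - 1)*(o + 4)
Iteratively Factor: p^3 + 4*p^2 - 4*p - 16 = (p - 2)*(p^2 + 6*p + 8) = (p - 2)*(p + 4)*(p + 2)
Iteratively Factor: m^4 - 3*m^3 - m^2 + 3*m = (m + 1)*(m^3 - 4*m^2 + 3*m) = m*(m + 1)*(m^2 - 4*m + 3) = m*(m - 1)*(m + 1)*(m - 3)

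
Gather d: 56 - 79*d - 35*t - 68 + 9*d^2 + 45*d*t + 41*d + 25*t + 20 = 9*d^2 + d*(45*t - 38) - 10*t + 8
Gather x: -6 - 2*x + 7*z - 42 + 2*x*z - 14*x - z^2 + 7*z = x*(2*z - 16) - z^2 + 14*z - 48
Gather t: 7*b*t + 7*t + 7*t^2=7*t^2 + t*(7*b + 7)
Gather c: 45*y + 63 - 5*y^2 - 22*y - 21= -5*y^2 + 23*y + 42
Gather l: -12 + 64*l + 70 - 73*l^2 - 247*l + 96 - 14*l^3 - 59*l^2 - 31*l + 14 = -14*l^3 - 132*l^2 - 214*l + 168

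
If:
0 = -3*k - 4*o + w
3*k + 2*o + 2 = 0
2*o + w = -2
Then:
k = -2/3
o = 0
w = -2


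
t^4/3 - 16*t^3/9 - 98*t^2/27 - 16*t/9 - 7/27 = (t/3 + 1/3)*(t - 7)*(t + 1/3)^2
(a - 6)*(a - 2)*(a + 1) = a^3 - 7*a^2 + 4*a + 12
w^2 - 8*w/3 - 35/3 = (w - 5)*(w + 7/3)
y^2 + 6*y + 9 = (y + 3)^2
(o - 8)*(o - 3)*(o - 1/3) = o^3 - 34*o^2/3 + 83*o/3 - 8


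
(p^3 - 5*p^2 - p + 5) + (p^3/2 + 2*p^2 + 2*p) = 3*p^3/2 - 3*p^2 + p + 5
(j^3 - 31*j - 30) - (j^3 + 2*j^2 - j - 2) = -2*j^2 - 30*j - 28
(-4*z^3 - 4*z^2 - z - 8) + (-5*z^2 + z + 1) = -4*z^3 - 9*z^2 - 7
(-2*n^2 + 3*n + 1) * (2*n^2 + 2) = -4*n^4 + 6*n^3 - 2*n^2 + 6*n + 2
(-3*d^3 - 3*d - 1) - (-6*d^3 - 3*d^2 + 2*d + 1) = 3*d^3 + 3*d^2 - 5*d - 2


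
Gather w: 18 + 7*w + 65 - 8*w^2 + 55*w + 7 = -8*w^2 + 62*w + 90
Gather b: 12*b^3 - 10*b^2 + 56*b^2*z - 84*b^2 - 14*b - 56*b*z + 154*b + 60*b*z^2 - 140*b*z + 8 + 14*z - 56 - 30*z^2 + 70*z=12*b^3 + b^2*(56*z - 94) + b*(60*z^2 - 196*z + 140) - 30*z^2 + 84*z - 48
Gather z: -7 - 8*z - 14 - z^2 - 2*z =-z^2 - 10*z - 21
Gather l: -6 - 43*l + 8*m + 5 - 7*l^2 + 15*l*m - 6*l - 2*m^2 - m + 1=-7*l^2 + l*(15*m - 49) - 2*m^2 + 7*m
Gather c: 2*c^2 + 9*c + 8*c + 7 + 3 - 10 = 2*c^2 + 17*c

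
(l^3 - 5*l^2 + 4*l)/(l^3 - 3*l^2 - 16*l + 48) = l*(l - 1)/(l^2 + l - 12)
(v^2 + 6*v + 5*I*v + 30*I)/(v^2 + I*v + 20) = (v + 6)/(v - 4*I)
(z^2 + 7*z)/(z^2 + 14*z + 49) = z/(z + 7)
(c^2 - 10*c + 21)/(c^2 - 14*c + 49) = (c - 3)/(c - 7)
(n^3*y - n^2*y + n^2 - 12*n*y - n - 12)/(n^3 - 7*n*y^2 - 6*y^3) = (-n^3*y + n^2*y - n^2 + 12*n*y + n + 12)/(-n^3 + 7*n*y^2 + 6*y^3)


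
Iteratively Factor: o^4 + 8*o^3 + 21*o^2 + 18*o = (o + 2)*(o^3 + 6*o^2 + 9*o) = (o + 2)*(o + 3)*(o^2 + 3*o) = o*(o + 2)*(o + 3)*(o + 3)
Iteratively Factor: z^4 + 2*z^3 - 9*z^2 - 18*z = (z + 3)*(z^3 - z^2 - 6*z) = z*(z + 3)*(z^2 - z - 6) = z*(z + 2)*(z + 3)*(z - 3)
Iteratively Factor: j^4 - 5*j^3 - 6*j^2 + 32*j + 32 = (j + 1)*(j^3 - 6*j^2 + 32) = (j - 4)*(j + 1)*(j^2 - 2*j - 8) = (j - 4)*(j + 1)*(j + 2)*(j - 4)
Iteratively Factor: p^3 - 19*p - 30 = (p + 2)*(p^2 - 2*p - 15) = (p + 2)*(p + 3)*(p - 5)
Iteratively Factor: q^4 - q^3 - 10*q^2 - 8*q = (q + 2)*(q^3 - 3*q^2 - 4*q) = (q - 4)*(q + 2)*(q^2 + q) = q*(q - 4)*(q + 2)*(q + 1)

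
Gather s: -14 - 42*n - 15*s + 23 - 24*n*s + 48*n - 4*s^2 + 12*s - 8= 6*n - 4*s^2 + s*(-24*n - 3) + 1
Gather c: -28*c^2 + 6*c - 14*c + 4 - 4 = -28*c^2 - 8*c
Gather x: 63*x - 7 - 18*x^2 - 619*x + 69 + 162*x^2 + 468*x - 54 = 144*x^2 - 88*x + 8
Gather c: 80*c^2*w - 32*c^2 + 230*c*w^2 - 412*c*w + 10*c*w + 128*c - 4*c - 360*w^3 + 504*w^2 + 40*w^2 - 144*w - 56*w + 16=c^2*(80*w - 32) + c*(230*w^2 - 402*w + 124) - 360*w^3 + 544*w^2 - 200*w + 16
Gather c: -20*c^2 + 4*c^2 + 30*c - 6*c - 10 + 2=-16*c^2 + 24*c - 8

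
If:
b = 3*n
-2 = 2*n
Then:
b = -3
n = -1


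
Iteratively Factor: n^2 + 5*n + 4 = (n + 1)*(n + 4)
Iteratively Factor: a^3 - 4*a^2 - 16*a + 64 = (a - 4)*(a^2 - 16) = (a - 4)^2*(a + 4)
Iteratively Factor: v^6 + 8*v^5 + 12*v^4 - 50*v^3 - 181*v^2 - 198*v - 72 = (v - 3)*(v^5 + 11*v^4 + 45*v^3 + 85*v^2 + 74*v + 24) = (v - 3)*(v + 1)*(v^4 + 10*v^3 + 35*v^2 + 50*v + 24) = (v - 3)*(v + 1)*(v + 2)*(v^3 + 8*v^2 + 19*v + 12) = (v - 3)*(v + 1)*(v + 2)*(v + 3)*(v^2 + 5*v + 4) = (v - 3)*(v + 1)*(v + 2)*(v + 3)*(v + 4)*(v + 1)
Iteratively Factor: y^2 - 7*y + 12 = (y - 4)*(y - 3)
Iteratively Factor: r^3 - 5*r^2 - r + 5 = (r - 1)*(r^2 - 4*r - 5) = (r - 5)*(r - 1)*(r + 1)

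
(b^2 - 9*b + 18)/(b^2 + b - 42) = (b - 3)/(b + 7)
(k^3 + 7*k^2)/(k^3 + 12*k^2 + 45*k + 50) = k^2*(k + 7)/(k^3 + 12*k^2 + 45*k + 50)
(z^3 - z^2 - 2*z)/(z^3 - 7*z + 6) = z*(z + 1)/(z^2 + 2*z - 3)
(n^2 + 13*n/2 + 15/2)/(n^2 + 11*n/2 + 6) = (n + 5)/(n + 4)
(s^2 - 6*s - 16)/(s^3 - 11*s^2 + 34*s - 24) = (s^2 - 6*s - 16)/(s^3 - 11*s^2 + 34*s - 24)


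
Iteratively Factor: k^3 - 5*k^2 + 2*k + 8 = (k - 4)*(k^2 - k - 2) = (k - 4)*(k - 2)*(k + 1)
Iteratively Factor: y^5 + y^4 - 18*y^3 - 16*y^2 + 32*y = (y)*(y^4 + y^3 - 18*y^2 - 16*y + 32) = y*(y + 2)*(y^3 - y^2 - 16*y + 16) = y*(y + 2)*(y + 4)*(y^2 - 5*y + 4) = y*(y - 4)*(y + 2)*(y + 4)*(y - 1)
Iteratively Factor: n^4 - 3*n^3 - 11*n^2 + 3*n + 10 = (n + 2)*(n^3 - 5*n^2 - n + 5) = (n - 1)*(n + 2)*(n^2 - 4*n - 5) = (n - 1)*(n + 1)*(n + 2)*(n - 5)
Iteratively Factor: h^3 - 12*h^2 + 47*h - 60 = (h - 3)*(h^2 - 9*h + 20) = (h - 4)*(h - 3)*(h - 5)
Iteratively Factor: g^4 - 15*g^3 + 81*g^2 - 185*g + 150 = (g - 5)*(g^3 - 10*g^2 + 31*g - 30) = (g - 5)^2*(g^2 - 5*g + 6) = (g - 5)^2*(g - 3)*(g - 2)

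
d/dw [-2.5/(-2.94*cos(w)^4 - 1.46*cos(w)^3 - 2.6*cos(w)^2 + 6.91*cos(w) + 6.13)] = (29.4*cos(w)^3 + 10.95*cos(w)^2 + 13.0*cos(w) - 17.275)*sin(w)/(2.94*cos(w)^4 + 1.46*cos(w)^3 + 2.6*cos(w)^2 - 6.91*cos(w) - 6.13)^2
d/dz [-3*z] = -3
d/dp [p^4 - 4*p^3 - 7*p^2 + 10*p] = 4*p^3 - 12*p^2 - 14*p + 10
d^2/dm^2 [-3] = 0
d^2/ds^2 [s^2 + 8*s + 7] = 2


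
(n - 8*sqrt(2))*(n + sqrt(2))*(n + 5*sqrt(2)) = n^3 - 2*sqrt(2)*n^2 - 86*n - 80*sqrt(2)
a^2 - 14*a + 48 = (a - 8)*(a - 6)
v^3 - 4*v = v*(v - 2)*(v + 2)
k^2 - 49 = (k - 7)*(k + 7)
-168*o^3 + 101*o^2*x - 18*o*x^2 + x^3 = (-8*o + x)*(-7*o + x)*(-3*o + x)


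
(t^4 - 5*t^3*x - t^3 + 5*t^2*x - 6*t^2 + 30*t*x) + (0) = t^4 - 5*t^3*x - t^3 + 5*t^2*x - 6*t^2 + 30*t*x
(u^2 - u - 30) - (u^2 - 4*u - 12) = 3*u - 18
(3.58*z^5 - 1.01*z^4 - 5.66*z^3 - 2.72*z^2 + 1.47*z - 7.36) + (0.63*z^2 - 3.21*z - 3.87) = 3.58*z^5 - 1.01*z^4 - 5.66*z^3 - 2.09*z^2 - 1.74*z - 11.23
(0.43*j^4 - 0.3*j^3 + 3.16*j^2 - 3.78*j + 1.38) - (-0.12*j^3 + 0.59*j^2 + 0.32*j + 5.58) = 0.43*j^4 - 0.18*j^3 + 2.57*j^2 - 4.1*j - 4.2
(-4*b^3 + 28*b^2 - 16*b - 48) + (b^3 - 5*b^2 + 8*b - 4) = -3*b^3 + 23*b^2 - 8*b - 52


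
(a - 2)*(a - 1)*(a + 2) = a^3 - a^2 - 4*a + 4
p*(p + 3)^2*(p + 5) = p^4 + 11*p^3 + 39*p^2 + 45*p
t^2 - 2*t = t*(t - 2)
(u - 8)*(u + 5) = u^2 - 3*u - 40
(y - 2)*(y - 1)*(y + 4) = y^3 + y^2 - 10*y + 8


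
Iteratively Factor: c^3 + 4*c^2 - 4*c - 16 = (c - 2)*(c^2 + 6*c + 8) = (c - 2)*(c + 4)*(c + 2)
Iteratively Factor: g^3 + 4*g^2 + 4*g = (g)*(g^2 + 4*g + 4) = g*(g + 2)*(g + 2)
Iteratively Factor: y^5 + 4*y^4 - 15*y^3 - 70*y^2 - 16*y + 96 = (y + 4)*(y^4 - 15*y^2 - 10*y + 24) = (y + 2)*(y + 4)*(y^3 - 2*y^2 - 11*y + 12) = (y - 1)*(y + 2)*(y + 4)*(y^2 - y - 12) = (y - 1)*(y + 2)*(y + 3)*(y + 4)*(y - 4)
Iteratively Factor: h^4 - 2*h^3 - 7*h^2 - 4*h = (h - 4)*(h^3 + 2*h^2 + h) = h*(h - 4)*(h^2 + 2*h + 1) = h*(h - 4)*(h + 1)*(h + 1)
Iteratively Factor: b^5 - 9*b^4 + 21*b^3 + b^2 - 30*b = (b)*(b^4 - 9*b^3 + 21*b^2 + b - 30) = b*(b + 1)*(b^3 - 10*b^2 + 31*b - 30) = b*(b - 3)*(b + 1)*(b^2 - 7*b + 10) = b*(b - 3)*(b - 2)*(b + 1)*(b - 5)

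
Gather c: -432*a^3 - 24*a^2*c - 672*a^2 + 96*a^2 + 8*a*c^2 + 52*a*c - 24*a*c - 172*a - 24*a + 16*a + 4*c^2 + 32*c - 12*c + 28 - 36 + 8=-432*a^3 - 576*a^2 - 180*a + c^2*(8*a + 4) + c*(-24*a^2 + 28*a + 20)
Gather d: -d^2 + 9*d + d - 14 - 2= -d^2 + 10*d - 16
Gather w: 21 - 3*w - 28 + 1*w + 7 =-2*w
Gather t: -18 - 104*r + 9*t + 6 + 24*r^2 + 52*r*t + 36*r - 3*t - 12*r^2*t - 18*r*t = 24*r^2 - 68*r + t*(-12*r^2 + 34*r + 6) - 12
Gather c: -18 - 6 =-24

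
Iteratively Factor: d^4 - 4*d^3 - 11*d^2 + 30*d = (d - 5)*(d^3 + d^2 - 6*d) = (d - 5)*(d + 3)*(d^2 - 2*d) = (d - 5)*(d - 2)*(d + 3)*(d)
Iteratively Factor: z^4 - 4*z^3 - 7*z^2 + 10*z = (z)*(z^3 - 4*z^2 - 7*z + 10) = z*(z + 2)*(z^2 - 6*z + 5) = z*(z - 5)*(z + 2)*(z - 1)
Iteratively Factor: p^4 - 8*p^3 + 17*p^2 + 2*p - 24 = (p - 3)*(p^3 - 5*p^2 + 2*p + 8) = (p - 3)*(p + 1)*(p^2 - 6*p + 8) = (p - 3)*(p - 2)*(p + 1)*(p - 4)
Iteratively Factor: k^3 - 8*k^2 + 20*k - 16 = (k - 2)*(k^2 - 6*k + 8) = (k - 2)^2*(k - 4)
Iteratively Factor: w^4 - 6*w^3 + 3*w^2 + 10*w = (w - 5)*(w^3 - w^2 - 2*w) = w*(w - 5)*(w^2 - w - 2) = w*(w - 5)*(w + 1)*(w - 2)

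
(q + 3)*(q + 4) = q^2 + 7*q + 12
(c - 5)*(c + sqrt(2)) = c^2 - 5*c + sqrt(2)*c - 5*sqrt(2)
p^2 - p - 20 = (p - 5)*(p + 4)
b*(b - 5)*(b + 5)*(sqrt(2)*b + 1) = sqrt(2)*b^4 + b^3 - 25*sqrt(2)*b^2 - 25*b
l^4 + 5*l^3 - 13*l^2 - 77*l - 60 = (l - 4)*(l + 1)*(l + 3)*(l + 5)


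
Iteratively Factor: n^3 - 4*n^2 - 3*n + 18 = (n + 2)*(n^2 - 6*n + 9) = (n - 3)*(n + 2)*(n - 3)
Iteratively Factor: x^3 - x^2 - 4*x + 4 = (x + 2)*(x^2 - 3*x + 2) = (x - 1)*(x + 2)*(x - 2)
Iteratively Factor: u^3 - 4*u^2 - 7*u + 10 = (u - 5)*(u^2 + u - 2) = (u - 5)*(u + 2)*(u - 1)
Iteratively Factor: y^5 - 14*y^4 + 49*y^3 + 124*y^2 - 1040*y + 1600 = (y - 4)*(y^4 - 10*y^3 + 9*y^2 + 160*y - 400) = (y - 5)*(y - 4)*(y^3 - 5*y^2 - 16*y + 80) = (y - 5)*(y - 4)*(y + 4)*(y^2 - 9*y + 20) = (y - 5)*(y - 4)^2*(y + 4)*(y - 5)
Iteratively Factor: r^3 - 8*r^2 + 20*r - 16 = (r - 2)*(r^2 - 6*r + 8) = (r - 4)*(r - 2)*(r - 2)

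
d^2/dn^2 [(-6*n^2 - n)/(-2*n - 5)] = 280/(8*n^3 + 60*n^2 + 150*n + 125)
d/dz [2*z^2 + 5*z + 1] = 4*z + 5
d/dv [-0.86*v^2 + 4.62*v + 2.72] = 4.62 - 1.72*v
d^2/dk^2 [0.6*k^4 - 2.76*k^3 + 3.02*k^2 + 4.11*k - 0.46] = 7.2*k^2 - 16.56*k + 6.04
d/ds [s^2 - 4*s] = 2*s - 4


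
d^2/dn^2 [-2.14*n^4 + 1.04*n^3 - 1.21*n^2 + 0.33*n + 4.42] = -25.68*n^2 + 6.24*n - 2.42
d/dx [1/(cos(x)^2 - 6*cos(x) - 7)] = 2*(cos(x) - 3)*sin(x)/(sin(x)^2 + 6*cos(x) + 6)^2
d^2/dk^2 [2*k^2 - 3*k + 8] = 4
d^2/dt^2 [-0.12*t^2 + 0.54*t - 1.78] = -0.240000000000000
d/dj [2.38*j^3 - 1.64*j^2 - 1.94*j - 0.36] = 7.14*j^2 - 3.28*j - 1.94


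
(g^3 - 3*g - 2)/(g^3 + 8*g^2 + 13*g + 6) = (g - 2)/(g + 6)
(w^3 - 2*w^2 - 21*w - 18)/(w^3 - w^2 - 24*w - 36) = (w + 1)/(w + 2)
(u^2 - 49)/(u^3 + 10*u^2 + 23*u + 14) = (u - 7)/(u^2 + 3*u + 2)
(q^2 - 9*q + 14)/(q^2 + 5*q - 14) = (q - 7)/(q + 7)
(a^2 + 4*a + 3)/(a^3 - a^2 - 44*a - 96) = (a + 1)/(a^2 - 4*a - 32)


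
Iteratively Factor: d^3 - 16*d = (d - 4)*(d^2 + 4*d) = (d - 4)*(d + 4)*(d)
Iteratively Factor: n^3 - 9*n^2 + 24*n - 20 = (n - 2)*(n^2 - 7*n + 10) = (n - 2)^2*(n - 5)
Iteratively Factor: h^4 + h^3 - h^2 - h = (h)*(h^3 + h^2 - h - 1) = h*(h - 1)*(h^2 + 2*h + 1) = h*(h - 1)*(h + 1)*(h + 1)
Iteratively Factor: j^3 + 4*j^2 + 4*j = (j + 2)*(j^2 + 2*j) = j*(j + 2)*(j + 2)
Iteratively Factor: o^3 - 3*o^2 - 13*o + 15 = (o - 5)*(o^2 + 2*o - 3) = (o - 5)*(o + 3)*(o - 1)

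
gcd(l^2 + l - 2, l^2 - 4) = l + 2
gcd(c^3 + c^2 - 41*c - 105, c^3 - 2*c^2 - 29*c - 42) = c^2 - 4*c - 21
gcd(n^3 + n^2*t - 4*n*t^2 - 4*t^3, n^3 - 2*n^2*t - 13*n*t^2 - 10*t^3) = n^2 + 3*n*t + 2*t^2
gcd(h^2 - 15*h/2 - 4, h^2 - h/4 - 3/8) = h + 1/2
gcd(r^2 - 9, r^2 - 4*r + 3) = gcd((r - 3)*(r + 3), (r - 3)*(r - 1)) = r - 3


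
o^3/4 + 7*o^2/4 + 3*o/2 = o*(o/4 + 1/4)*(o + 6)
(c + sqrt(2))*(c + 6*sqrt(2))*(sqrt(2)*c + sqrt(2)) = sqrt(2)*c^3 + sqrt(2)*c^2 + 14*c^2 + 14*c + 12*sqrt(2)*c + 12*sqrt(2)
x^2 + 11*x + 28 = (x + 4)*(x + 7)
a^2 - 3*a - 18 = (a - 6)*(a + 3)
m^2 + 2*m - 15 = (m - 3)*(m + 5)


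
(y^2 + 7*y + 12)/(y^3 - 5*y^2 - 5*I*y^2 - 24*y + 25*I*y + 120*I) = (y + 4)/(y^2 - y*(8 + 5*I) + 40*I)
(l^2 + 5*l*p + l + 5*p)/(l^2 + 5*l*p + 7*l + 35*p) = (l + 1)/(l + 7)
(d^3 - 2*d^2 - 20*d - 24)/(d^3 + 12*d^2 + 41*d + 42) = (d^2 - 4*d - 12)/(d^2 + 10*d + 21)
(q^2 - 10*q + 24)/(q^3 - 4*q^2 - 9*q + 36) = (q - 6)/(q^2 - 9)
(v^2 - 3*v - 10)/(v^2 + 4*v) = (v^2 - 3*v - 10)/(v*(v + 4))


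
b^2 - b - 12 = (b - 4)*(b + 3)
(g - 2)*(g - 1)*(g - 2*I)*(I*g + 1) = I*g^4 + 3*g^3 - 3*I*g^3 - 9*g^2 + 6*g + 6*I*g - 4*I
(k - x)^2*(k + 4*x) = k^3 + 2*k^2*x - 7*k*x^2 + 4*x^3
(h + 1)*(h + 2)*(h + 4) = h^3 + 7*h^2 + 14*h + 8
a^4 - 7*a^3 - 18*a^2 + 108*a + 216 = (a - 6)^2*(a + 2)*(a + 3)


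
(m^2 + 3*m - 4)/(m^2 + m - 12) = (m - 1)/(m - 3)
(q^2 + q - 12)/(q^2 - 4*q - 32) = (q - 3)/(q - 8)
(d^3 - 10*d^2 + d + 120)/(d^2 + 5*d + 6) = (d^2 - 13*d + 40)/(d + 2)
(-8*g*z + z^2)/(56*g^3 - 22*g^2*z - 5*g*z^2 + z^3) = z*(-8*g + z)/(56*g^3 - 22*g^2*z - 5*g*z^2 + z^3)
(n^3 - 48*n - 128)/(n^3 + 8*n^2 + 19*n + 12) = (n^2 - 4*n - 32)/(n^2 + 4*n + 3)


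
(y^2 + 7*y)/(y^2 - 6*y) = (y + 7)/(y - 6)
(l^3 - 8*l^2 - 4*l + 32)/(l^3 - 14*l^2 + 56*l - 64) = (l + 2)/(l - 4)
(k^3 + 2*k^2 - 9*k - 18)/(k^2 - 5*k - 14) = (k^2 - 9)/(k - 7)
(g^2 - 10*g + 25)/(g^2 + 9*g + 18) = (g^2 - 10*g + 25)/(g^2 + 9*g + 18)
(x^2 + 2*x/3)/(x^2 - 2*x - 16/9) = 3*x/(3*x - 8)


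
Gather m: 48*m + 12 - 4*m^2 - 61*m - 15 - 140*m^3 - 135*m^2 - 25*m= -140*m^3 - 139*m^2 - 38*m - 3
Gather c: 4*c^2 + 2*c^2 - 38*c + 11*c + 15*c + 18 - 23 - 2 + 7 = 6*c^2 - 12*c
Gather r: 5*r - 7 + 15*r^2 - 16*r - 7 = 15*r^2 - 11*r - 14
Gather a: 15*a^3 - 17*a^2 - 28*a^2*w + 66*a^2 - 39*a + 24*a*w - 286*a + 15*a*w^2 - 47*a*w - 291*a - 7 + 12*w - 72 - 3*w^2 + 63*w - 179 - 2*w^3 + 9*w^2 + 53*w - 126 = 15*a^3 + a^2*(49 - 28*w) + a*(15*w^2 - 23*w - 616) - 2*w^3 + 6*w^2 + 128*w - 384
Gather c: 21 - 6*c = 21 - 6*c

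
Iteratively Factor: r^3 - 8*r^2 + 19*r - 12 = (r - 4)*(r^2 - 4*r + 3) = (r - 4)*(r - 1)*(r - 3)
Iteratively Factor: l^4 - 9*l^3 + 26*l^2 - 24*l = (l - 4)*(l^3 - 5*l^2 + 6*l) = (l - 4)*(l - 3)*(l^2 - 2*l) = l*(l - 4)*(l - 3)*(l - 2)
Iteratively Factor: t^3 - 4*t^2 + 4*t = (t)*(t^2 - 4*t + 4) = t*(t - 2)*(t - 2)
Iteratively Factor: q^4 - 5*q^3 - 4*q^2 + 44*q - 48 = (q - 4)*(q^3 - q^2 - 8*q + 12) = (q - 4)*(q - 2)*(q^2 + q - 6) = (q - 4)*(q - 2)*(q + 3)*(q - 2)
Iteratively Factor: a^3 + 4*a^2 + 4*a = (a + 2)*(a^2 + 2*a) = (a + 2)^2*(a)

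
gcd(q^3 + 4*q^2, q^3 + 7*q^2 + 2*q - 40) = q + 4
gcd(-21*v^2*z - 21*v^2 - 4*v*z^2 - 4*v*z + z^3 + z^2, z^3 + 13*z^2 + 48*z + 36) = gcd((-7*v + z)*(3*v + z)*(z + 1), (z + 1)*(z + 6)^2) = z + 1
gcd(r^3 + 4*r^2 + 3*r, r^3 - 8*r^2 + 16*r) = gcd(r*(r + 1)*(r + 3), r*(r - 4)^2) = r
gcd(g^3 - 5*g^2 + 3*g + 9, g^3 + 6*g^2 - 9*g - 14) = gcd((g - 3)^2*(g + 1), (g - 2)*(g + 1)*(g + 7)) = g + 1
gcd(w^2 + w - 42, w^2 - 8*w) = 1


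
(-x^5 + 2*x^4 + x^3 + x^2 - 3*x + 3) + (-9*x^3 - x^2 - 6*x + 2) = -x^5 + 2*x^4 - 8*x^3 - 9*x + 5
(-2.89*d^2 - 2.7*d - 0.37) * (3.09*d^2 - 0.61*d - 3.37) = -8.9301*d^4 - 6.5801*d^3 + 10.243*d^2 + 9.3247*d + 1.2469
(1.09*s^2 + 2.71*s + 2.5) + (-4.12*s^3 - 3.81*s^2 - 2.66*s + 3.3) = -4.12*s^3 - 2.72*s^2 + 0.0499999999999998*s + 5.8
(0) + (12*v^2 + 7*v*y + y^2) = 12*v^2 + 7*v*y + y^2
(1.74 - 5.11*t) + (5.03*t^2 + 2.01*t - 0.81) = 5.03*t^2 - 3.1*t + 0.93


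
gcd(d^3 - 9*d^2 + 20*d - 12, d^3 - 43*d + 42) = d^2 - 7*d + 6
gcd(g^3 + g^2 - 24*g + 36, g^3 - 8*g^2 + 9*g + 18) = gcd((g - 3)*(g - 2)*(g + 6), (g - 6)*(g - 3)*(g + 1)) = g - 3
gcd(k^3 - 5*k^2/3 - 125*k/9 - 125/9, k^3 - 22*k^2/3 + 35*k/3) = k - 5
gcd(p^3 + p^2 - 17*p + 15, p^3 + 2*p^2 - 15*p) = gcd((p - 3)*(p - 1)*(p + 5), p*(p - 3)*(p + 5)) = p^2 + 2*p - 15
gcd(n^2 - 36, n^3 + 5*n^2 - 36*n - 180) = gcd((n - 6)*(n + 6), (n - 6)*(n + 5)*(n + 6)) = n^2 - 36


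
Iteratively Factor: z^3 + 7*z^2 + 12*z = (z)*(z^2 + 7*z + 12) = z*(z + 4)*(z + 3)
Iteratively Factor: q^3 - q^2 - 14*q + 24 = (q + 4)*(q^2 - 5*q + 6) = (q - 2)*(q + 4)*(q - 3)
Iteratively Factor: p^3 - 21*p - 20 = (p + 1)*(p^2 - p - 20) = (p + 1)*(p + 4)*(p - 5)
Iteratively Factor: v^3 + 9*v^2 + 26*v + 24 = (v + 3)*(v^2 + 6*v + 8) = (v + 3)*(v + 4)*(v + 2)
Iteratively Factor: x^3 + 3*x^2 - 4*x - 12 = (x - 2)*(x^2 + 5*x + 6) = (x - 2)*(x + 2)*(x + 3)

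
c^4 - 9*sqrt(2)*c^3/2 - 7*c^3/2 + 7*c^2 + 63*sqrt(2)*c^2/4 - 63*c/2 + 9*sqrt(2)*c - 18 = (c - 4)*(c + 1/2)*(c - 3*sqrt(2))*(c - 3*sqrt(2)/2)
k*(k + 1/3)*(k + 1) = k^3 + 4*k^2/3 + k/3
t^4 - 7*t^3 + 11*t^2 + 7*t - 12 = (t - 4)*(t - 3)*(t - 1)*(t + 1)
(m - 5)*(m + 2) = m^2 - 3*m - 10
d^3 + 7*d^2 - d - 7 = (d - 1)*(d + 1)*(d + 7)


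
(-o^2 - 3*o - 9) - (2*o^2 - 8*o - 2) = -3*o^2 + 5*o - 7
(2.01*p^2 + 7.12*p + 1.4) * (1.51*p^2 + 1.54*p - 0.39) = 3.0351*p^4 + 13.8466*p^3 + 12.2949*p^2 - 0.6208*p - 0.546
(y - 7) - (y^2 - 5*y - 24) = -y^2 + 6*y + 17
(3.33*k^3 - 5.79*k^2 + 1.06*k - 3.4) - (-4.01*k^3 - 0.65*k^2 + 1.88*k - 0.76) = 7.34*k^3 - 5.14*k^2 - 0.82*k - 2.64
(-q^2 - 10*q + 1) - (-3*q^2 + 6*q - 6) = 2*q^2 - 16*q + 7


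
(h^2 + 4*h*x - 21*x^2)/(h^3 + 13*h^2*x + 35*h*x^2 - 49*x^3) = (-h + 3*x)/(-h^2 - 6*h*x + 7*x^2)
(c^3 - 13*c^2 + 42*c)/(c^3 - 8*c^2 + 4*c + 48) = c*(c - 7)/(c^2 - 2*c - 8)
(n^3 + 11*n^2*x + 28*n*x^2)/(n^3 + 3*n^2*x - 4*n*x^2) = (-n - 7*x)/(-n + x)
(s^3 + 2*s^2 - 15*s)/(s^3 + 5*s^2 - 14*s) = (s^2 + 2*s - 15)/(s^2 + 5*s - 14)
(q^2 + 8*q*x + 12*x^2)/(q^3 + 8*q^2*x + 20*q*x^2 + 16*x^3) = (q + 6*x)/(q^2 + 6*q*x + 8*x^2)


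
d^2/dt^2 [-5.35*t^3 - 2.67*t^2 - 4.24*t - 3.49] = -32.1*t - 5.34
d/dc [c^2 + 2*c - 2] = 2*c + 2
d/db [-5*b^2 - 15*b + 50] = -10*b - 15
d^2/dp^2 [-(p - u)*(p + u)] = -2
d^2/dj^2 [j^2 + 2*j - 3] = 2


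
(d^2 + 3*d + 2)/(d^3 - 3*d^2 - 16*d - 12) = 1/(d - 6)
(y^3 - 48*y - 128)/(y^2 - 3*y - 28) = (y^2 - 4*y - 32)/(y - 7)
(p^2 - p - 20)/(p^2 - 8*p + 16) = (p^2 - p - 20)/(p^2 - 8*p + 16)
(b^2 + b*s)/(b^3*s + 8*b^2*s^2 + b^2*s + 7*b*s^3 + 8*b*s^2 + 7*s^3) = b/(s*(b^2 + 7*b*s + b + 7*s))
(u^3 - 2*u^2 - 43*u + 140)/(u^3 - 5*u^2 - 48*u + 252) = (u^2 - 9*u + 20)/(u^2 - 12*u + 36)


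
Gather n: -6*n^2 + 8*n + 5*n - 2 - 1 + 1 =-6*n^2 + 13*n - 2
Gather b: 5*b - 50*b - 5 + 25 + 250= 270 - 45*b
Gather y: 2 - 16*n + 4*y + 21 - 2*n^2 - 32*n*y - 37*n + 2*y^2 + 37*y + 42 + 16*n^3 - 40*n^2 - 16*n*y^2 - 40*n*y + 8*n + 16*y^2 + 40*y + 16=16*n^3 - 42*n^2 - 45*n + y^2*(18 - 16*n) + y*(81 - 72*n) + 81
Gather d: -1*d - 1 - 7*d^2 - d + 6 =-7*d^2 - 2*d + 5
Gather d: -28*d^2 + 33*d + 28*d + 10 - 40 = -28*d^2 + 61*d - 30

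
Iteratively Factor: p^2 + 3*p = (p + 3)*(p)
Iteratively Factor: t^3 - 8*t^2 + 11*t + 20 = (t - 5)*(t^2 - 3*t - 4) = (t - 5)*(t - 4)*(t + 1)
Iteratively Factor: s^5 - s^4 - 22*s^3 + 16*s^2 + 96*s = (s + 4)*(s^4 - 5*s^3 - 2*s^2 + 24*s) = (s - 3)*(s + 4)*(s^3 - 2*s^2 - 8*s) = s*(s - 3)*(s + 4)*(s^2 - 2*s - 8) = s*(s - 4)*(s - 3)*(s + 4)*(s + 2)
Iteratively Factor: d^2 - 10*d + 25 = (d - 5)*(d - 5)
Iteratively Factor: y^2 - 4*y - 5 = (y + 1)*(y - 5)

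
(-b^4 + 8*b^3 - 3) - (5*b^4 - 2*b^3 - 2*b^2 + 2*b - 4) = -6*b^4 + 10*b^3 + 2*b^2 - 2*b + 1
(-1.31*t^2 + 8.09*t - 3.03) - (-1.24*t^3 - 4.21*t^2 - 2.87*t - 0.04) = 1.24*t^3 + 2.9*t^2 + 10.96*t - 2.99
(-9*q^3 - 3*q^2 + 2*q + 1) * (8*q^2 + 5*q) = -72*q^5 - 69*q^4 + q^3 + 18*q^2 + 5*q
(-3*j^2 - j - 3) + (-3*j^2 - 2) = -6*j^2 - j - 5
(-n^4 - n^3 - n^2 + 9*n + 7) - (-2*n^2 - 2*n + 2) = -n^4 - n^3 + n^2 + 11*n + 5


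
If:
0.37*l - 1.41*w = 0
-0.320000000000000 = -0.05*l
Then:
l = 6.40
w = 1.68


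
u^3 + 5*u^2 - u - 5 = (u - 1)*(u + 1)*(u + 5)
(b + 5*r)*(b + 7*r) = b^2 + 12*b*r + 35*r^2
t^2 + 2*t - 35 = (t - 5)*(t + 7)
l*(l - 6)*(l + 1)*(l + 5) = l^4 - 31*l^2 - 30*l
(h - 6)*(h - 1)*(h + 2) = h^3 - 5*h^2 - 8*h + 12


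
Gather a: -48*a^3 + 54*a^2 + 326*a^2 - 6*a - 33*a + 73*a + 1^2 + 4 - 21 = -48*a^3 + 380*a^2 + 34*a - 16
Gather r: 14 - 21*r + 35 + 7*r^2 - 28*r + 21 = 7*r^2 - 49*r + 70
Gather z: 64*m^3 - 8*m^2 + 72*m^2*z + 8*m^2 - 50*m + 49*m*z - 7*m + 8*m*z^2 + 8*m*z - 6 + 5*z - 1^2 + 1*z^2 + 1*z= 64*m^3 - 57*m + z^2*(8*m + 1) + z*(72*m^2 + 57*m + 6) - 7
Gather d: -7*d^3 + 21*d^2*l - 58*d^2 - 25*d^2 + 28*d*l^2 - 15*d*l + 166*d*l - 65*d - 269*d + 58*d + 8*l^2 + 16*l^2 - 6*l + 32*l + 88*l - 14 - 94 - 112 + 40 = -7*d^3 + d^2*(21*l - 83) + d*(28*l^2 + 151*l - 276) + 24*l^2 + 114*l - 180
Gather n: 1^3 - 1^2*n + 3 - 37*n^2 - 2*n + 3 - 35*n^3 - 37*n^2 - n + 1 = -35*n^3 - 74*n^2 - 4*n + 8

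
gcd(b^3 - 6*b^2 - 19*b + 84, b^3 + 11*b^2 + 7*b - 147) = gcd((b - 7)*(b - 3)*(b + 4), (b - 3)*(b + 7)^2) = b - 3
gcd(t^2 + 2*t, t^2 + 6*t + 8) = t + 2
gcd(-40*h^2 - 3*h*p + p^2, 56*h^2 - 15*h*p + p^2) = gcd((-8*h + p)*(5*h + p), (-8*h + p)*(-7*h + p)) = -8*h + p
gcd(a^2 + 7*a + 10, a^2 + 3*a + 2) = a + 2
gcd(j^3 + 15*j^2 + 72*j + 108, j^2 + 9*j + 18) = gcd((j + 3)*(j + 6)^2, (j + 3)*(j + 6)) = j^2 + 9*j + 18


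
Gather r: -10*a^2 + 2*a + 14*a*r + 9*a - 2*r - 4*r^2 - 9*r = -10*a^2 + 11*a - 4*r^2 + r*(14*a - 11)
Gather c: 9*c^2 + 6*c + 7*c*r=9*c^2 + c*(7*r + 6)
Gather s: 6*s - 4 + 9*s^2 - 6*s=9*s^2 - 4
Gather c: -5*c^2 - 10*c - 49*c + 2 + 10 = -5*c^2 - 59*c + 12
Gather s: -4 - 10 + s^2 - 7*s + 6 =s^2 - 7*s - 8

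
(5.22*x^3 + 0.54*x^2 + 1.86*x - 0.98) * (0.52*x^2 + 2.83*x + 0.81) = 2.7144*x^5 + 15.0534*x^4 + 6.7236*x^3 + 5.1916*x^2 - 1.2668*x - 0.7938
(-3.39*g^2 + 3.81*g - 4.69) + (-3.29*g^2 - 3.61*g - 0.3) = -6.68*g^2 + 0.2*g - 4.99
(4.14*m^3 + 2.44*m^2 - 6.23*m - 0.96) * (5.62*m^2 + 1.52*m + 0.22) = 23.2668*m^5 + 20.0056*m^4 - 30.393*m^3 - 14.328*m^2 - 2.8298*m - 0.2112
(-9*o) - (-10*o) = o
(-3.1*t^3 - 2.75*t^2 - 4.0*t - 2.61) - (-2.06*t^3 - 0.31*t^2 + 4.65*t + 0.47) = -1.04*t^3 - 2.44*t^2 - 8.65*t - 3.08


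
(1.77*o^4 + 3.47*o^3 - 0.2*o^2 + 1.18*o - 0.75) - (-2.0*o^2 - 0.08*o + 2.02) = 1.77*o^4 + 3.47*o^3 + 1.8*o^2 + 1.26*o - 2.77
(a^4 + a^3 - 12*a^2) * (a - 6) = a^5 - 5*a^4 - 18*a^3 + 72*a^2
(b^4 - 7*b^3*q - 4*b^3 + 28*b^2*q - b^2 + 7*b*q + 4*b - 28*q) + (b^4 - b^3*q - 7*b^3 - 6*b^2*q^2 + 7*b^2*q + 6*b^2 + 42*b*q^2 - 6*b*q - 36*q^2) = 2*b^4 - 8*b^3*q - 11*b^3 - 6*b^2*q^2 + 35*b^2*q + 5*b^2 + 42*b*q^2 + b*q + 4*b - 36*q^2 - 28*q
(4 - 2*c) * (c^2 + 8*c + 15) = -2*c^3 - 12*c^2 + 2*c + 60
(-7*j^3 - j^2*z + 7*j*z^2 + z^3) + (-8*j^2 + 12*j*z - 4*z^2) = -7*j^3 - j^2*z - 8*j^2 + 7*j*z^2 + 12*j*z + z^3 - 4*z^2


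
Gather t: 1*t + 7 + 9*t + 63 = 10*t + 70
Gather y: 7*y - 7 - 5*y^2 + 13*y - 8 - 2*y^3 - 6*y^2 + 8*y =-2*y^3 - 11*y^2 + 28*y - 15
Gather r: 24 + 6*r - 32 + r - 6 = 7*r - 14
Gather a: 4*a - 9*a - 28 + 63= 35 - 5*a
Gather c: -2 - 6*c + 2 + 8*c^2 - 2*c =8*c^2 - 8*c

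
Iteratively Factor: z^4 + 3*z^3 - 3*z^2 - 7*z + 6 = (z + 3)*(z^3 - 3*z + 2) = (z + 2)*(z + 3)*(z^2 - 2*z + 1) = (z - 1)*(z + 2)*(z + 3)*(z - 1)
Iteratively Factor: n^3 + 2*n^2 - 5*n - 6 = (n - 2)*(n^2 + 4*n + 3) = (n - 2)*(n + 3)*(n + 1)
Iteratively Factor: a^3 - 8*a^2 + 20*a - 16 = (a - 2)*(a^2 - 6*a + 8) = (a - 4)*(a - 2)*(a - 2)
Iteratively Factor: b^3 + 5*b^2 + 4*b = (b + 1)*(b^2 + 4*b) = (b + 1)*(b + 4)*(b)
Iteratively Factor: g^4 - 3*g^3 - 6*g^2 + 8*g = (g - 1)*(g^3 - 2*g^2 - 8*g) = (g - 4)*(g - 1)*(g^2 + 2*g) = g*(g - 4)*(g - 1)*(g + 2)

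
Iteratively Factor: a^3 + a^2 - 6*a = (a - 2)*(a^2 + 3*a) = (a - 2)*(a + 3)*(a)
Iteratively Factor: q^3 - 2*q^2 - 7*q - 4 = (q + 1)*(q^2 - 3*q - 4) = (q + 1)^2*(q - 4)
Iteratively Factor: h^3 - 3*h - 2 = (h + 1)*(h^2 - h - 2) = (h - 2)*(h + 1)*(h + 1)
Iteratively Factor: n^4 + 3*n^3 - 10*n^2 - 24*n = (n + 2)*(n^3 + n^2 - 12*n) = (n - 3)*(n + 2)*(n^2 + 4*n) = n*(n - 3)*(n + 2)*(n + 4)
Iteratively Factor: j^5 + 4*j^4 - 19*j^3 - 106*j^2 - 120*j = (j + 2)*(j^4 + 2*j^3 - 23*j^2 - 60*j) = j*(j + 2)*(j^3 + 2*j^2 - 23*j - 60) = j*(j + 2)*(j + 4)*(j^2 - 2*j - 15) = j*(j + 2)*(j + 3)*(j + 4)*(j - 5)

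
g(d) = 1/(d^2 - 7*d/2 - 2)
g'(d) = (7/2 - 2*d)/(d^2 - 7*d/2 - 2)^2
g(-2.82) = 0.06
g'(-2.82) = 0.04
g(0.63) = -0.26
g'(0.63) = 0.15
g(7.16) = 0.04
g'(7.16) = -0.02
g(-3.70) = 0.04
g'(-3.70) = 0.02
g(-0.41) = -2.52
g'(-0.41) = 27.42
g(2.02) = -0.20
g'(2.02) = -0.02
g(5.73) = 0.09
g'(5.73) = -0.07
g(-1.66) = 0.15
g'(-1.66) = 0.16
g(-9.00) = 0.01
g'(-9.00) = 0.00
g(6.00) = 0.08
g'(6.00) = -0.05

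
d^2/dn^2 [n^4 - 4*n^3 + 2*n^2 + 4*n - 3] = 12*n^2 - 24*n + 4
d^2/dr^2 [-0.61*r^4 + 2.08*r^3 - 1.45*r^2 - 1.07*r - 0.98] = -7.32*r^2 + 12.48*r - 2.9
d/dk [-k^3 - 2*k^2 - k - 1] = -3*k^2 - 4*k - 1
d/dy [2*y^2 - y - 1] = 4*y - 1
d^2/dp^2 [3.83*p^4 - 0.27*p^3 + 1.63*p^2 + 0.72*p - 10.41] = 45.96*p^2 - 1.62*p + 3.26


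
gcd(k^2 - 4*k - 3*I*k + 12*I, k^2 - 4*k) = k - 4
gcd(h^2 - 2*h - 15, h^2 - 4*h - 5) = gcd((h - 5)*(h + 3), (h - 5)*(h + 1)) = h - 5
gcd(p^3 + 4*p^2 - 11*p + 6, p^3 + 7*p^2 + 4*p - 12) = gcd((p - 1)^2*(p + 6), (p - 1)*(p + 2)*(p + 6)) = p^2 + 5*p - 6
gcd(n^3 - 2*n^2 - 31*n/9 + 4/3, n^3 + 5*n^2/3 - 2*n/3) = n - 1/3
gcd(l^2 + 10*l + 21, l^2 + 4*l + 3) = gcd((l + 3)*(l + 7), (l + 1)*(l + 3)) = l + 3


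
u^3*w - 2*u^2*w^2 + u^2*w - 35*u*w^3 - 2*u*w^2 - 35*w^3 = (u - 7*w)*(u + 5*w)*(u*w + w)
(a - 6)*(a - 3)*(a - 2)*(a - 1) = a^4 - 12*a^3 + 47*a^2 - 72*a + 36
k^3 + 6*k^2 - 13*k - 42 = (k - 3)*(k + 2)*(k + 7)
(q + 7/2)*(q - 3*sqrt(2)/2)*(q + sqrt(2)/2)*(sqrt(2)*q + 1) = sqrt(2)*q^4 - q^3 + 7*sqrt(2)*q^3/2 - 5*sqrt(2)*q^2/2 - 7*q^2/2 - 35*sqrt(2)*q/4 - 3*q/2 - 21/4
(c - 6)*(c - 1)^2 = c^3 - 8*c^2 + 13*c - 6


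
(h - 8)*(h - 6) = h^2 - 14*h + 48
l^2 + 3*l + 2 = (l + 1)*(l + 2)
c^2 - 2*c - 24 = (c - 6)*(c + 4)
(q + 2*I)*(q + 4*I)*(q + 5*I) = q^3 + 11*I*q^2 - 38*q - 40*I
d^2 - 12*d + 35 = (d - 7)*(d - 5)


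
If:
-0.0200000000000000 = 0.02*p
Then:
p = -1.00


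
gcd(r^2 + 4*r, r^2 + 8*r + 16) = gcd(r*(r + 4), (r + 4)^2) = r + 4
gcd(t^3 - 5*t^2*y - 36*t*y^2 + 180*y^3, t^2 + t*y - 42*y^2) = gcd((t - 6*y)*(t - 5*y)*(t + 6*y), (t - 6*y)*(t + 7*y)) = -t + 6*y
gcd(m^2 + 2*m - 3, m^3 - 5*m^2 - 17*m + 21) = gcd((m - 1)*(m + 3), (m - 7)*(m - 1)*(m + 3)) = m^2 + 2*m - 3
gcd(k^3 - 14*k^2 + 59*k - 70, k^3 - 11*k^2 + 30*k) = k - 5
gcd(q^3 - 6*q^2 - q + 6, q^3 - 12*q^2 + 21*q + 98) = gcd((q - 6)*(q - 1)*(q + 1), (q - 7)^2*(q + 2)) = 1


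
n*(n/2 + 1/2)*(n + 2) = n^3/2 + 3*n^2/2 + n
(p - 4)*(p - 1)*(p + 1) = p^3 - 4*p^2 - p + 4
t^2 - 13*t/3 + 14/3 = (t - 7/3)*(t - 2)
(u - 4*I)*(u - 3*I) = u^2 - 7*I*u - 12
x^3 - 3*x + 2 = (x - 1)^2*(x + 2)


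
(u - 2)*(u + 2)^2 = u^3 + 2*u^2 - 4*u - 8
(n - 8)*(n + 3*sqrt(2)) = n^2 - 8*n + 3*sqrt(2)*n - 24*sqrt(2)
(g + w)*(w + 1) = g*w + g + w^2 + w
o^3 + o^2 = o^2*(o + 1)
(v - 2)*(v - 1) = v^2 - 3*v + 2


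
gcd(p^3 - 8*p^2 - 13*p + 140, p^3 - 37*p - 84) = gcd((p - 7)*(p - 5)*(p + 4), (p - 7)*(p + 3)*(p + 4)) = p^2 - 3*p - 28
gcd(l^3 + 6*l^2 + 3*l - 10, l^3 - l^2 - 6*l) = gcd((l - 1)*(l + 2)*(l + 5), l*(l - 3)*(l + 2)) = l + 2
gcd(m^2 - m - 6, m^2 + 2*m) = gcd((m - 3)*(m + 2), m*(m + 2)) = m + 2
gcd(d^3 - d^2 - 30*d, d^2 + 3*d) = d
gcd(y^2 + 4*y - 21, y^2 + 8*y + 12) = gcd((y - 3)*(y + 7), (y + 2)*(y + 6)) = 1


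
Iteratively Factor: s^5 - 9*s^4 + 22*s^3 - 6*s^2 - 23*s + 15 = (s - 3)*(s^4 - 6*s^3 + 4*s^2 + 6*s - 5) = (s - 3)*(s + 1)*(s^3 - 7*s^2 + 11*s - 5) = (s - 3)*(s - 1)*(s + 1)*(s^2 - 6*s + 5) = (s - 3)*(s - 1)^2*(s + 1)*(s - 5)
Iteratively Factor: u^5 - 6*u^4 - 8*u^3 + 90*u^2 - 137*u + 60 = (u - 1)*(u^4 - 5*u^3 - 13*u^2 + 77*u - 60) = (u - 1)^2*(u^3 - 4*u^2 - 17*u + 60) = (u - 3)*(u - 1)^2*(u^2 - u - 20) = (u - 5)*(u - 3)*(u - 1)^2*(u + 4)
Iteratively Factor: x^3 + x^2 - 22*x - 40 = (x + 4)*(x^2 - 3*x - 10) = (x - 5)*(x + 4)*(x + 2)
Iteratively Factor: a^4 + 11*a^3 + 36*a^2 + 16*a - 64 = (a + 4)*(a^3 + 7*a^2 + 8*a - 16) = (a + 4)^2*(a^2 + 3*a - 4) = (a - 1)*(a + 4)^2*(a + 4)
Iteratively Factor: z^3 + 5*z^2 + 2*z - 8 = (z + 2)*(z^2 + 3*z - 4) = (z + 2)*(z + 4)*(z - 1)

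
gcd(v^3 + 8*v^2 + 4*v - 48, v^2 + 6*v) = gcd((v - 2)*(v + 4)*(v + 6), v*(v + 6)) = v + 6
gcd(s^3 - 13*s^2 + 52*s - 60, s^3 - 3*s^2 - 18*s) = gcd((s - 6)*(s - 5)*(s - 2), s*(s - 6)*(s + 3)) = s - 6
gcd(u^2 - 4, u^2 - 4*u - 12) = u + 2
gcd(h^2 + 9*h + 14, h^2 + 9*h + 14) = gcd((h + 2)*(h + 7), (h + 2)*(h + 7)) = h^2 + 9*h + 14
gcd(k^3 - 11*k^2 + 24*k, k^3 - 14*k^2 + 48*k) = k^2 - 8*k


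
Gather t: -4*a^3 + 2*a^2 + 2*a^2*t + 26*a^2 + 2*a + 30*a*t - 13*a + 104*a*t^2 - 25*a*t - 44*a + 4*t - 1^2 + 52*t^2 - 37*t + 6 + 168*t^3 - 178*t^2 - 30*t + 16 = -4*a^3 + 28*a^2 - 55*a + 168*t^3 + t^2*(104*a - 126) + t*(2*a^2 + 5*a - 63) + 21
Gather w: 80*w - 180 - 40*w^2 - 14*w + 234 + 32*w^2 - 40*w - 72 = -8*w^2 + 26*w - 18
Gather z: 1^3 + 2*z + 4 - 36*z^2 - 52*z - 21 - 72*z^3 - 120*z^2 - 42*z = -72*z^3 - 156*z^2 - 92*z - 16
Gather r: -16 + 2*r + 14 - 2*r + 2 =0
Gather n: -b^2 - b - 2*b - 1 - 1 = -b^2 - 3*b - 2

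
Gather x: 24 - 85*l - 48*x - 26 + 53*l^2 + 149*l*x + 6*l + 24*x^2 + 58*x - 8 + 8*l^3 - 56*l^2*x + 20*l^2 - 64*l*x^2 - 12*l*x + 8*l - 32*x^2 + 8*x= 8*l^3 + 73*l^2 - 71*l + x^2*(-64*l - 8) + x*(-56*l^2 + 137*l + 18) - 10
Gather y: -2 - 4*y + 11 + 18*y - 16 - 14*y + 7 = 0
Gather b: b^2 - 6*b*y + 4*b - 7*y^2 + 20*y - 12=b^2 + b*(4 - 6*y) - 7*y^2 + 20*y - 12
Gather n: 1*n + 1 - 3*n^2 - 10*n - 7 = -3*n^2 - 9*n - 6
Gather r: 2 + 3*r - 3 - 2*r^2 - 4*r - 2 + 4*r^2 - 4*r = 2*r^2 - 5*r - 3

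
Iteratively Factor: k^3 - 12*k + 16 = (k - 2)*(k^2 + 2*k - 8) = (k - 2)*(k + 4)*(k - 2)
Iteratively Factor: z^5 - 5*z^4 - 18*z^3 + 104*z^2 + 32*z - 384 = (z - 3)*(z^4 - 2*z^3 - 24*z^2 + 32*z + 128) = (z - 3)*(z + 4)*(z^3 - 6*z^2 + 32) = (z - 4)*(z - 3)*(z + 4)*(z^2 - 2*z - 8) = (z - 4)^2*(z - 3)*(z + 4)*(z + 2)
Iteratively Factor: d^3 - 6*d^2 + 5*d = (d - 1)*(d^2 - 5*d) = (d - 5)*(d - 1)*(d)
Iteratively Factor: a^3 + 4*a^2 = (a + 4)*(a^2) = a*(a + 4)*(a)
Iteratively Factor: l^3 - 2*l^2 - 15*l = (l)*(l^2 - 2*l - 15) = l*(l - 5)*(l + 3)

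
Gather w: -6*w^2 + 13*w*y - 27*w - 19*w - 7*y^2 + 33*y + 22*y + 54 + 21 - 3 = -6*w^2 + w*(13*y - 46) - 7*y^2 + 55*y + 72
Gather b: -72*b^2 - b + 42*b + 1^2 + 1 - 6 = -72*b^2 + 41*b - 4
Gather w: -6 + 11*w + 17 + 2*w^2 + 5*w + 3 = 2*w^2 + 16*w + 14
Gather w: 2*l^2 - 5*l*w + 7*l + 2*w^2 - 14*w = 2*l^2 + 7*l + 2*w^2 + w*(-5*l - 14)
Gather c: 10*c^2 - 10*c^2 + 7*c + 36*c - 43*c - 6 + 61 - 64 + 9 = 0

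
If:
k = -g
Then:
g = -k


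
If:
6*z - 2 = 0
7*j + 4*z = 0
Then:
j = -4/21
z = 1/3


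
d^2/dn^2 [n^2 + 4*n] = 2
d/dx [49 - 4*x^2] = -8*x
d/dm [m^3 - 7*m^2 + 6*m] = 3*m^2 - 14*m + 6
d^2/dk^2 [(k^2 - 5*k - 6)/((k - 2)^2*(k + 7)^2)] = 6*(k^4 - 10*k^3 - 16*k^2 - 235*k - 374)/(k^8 + 20*k^7 + 94*k^6 - 340*k^5 - 2399*k^4 + 4760*k^3 + 18424*k^2 - 54880*k + 38416)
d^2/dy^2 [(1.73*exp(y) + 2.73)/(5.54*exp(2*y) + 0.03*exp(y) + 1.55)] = (53.096468*exp(4*y) + 334.864746*exp(3*y) - 87.771882*exp(2*y) - 93.848028*exp(y) + 4.02938)*exp(y)/(170.031464*exp(6*y) + 2.762244*exp(5*y) + 142.730898*exp(4*y) + 1.545687*exp(3*y) + 39.933735*exp(2*y) + 0.216225*exp(y) + 3.723875)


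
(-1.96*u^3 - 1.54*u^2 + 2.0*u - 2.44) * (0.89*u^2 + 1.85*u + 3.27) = -1.7444*u^5 - 4.9966*u^4 - 7.4782*u^3 - 3.5074*u^2 + 2.026*u - 7.9788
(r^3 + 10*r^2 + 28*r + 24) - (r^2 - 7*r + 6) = r^3 + 9*r^2 + 35*r + 18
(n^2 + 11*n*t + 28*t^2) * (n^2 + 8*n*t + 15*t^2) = n^4 + 19*n^3*t + 131*n^2*t^2 + 389*n*t^3 + 420*t^4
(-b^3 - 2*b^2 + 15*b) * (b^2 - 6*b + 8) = -b^5 + 4*b^4 + 19*b^3 - 106*b^2 + 120*b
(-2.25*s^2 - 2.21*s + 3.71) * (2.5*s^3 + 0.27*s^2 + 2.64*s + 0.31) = -5.625*s^5 - 6.1325*s^4 + 2.7383*s^3 - 5.5302*s^2 + 9.1093*s + 1.1501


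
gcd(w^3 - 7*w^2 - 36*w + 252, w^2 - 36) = w^2 - 36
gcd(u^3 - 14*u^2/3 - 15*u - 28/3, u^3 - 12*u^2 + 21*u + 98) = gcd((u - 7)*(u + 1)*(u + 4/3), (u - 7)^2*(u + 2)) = u - 7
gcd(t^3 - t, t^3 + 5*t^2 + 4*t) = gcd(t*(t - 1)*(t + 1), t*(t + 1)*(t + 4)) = t^2 + t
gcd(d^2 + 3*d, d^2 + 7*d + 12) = d + 3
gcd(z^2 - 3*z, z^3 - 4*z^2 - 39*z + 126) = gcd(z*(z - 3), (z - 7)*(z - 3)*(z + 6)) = z - 3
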